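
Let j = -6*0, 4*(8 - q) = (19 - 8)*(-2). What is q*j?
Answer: 0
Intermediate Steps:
q = 27/2 (q = 8 - (19 - 8)*(-2)/4 = 8 - 11*(-2)/4 = 8 - ¼*(-22) = 8 + 11/2 = 27/2 ≈ 13.500)
j = 0
q*j = (27/2)*0 = 0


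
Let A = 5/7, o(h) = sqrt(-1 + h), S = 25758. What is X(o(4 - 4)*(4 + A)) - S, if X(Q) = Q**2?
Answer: -1263231/49 ≈ -25780.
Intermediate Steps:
A = 5/7 (A = 5*(1/7) = 5/7 ≈ 0.71429)
X(o(4 - 4)*(4 + A)) - S = (sqrt(-1 + (4 - 4))*(4 + 5/7))**2 - 1*25758 = (sqrt(-1 + 0)*(33/7))**2 - 25758 = (sqrt(-1)*(33/7))**2 - 25758 = (I*(33/7))**2 - 25758 = (33*I/7)**2 - 25758 = -1089/49 - 25758 = -1263231/49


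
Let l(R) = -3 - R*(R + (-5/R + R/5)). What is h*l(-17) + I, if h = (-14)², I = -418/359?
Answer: -121309626/1795 ≈ -67582.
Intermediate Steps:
I = -418/359 (I = -418*1/359 = -418/359 ≈ -1.1643)
l(R) = -3 - R*(-5/R + 6*R/5) (l(R) = -3 - R*(R + (-5/R + R*(⅕))) = -3 - R*(R + (-5/R + R/5)) = -3 - R*(-5/R + 6*R/5))
h = 196
h*l(-17) + I = 196*(2 - 6/5*(-17)²) - 418/359 = 196*(2 - 6/5*289) - 418/359 = 196*(2 - 1734/5) - 418/359 = 196*(-1724/5) - 418/359 = -337904/5 - 418/359 = -121309626/1795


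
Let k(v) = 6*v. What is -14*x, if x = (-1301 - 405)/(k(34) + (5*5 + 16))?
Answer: 3412/35 ≈ 97.486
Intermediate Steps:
x = -1706/245 (x = (-1301 - 405)/(6*34 + (5*5 + 16)) = -1706/(204 + (25 + 16)) = -1706/(204 + 41) = -1706/245 ≈ -6.9633)
-14*x = -14*(-1706/245) = 3412/35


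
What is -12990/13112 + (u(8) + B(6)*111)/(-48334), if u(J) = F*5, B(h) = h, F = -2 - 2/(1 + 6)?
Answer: -9204731/9165884 ≈ -1.0042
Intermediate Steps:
F = -16/7 (F = -2 - 2/7 = -16/7 ≈ -2.2857)
u(J) = -80/7 (u(J) = -16/7*5 = -80/7)
-12990/13112 + (u(8) + B(6)*111)/(-48334) = -12990/13112 + (-80/7 + 6*111)/(-48334) = -12990*1/13112 + (-80/7 + 666)*(-1/48334) = -6495/6556 + (4582/7)*(-1/48334) = -6495/6556 - 2291/169169 = -9204731/9165884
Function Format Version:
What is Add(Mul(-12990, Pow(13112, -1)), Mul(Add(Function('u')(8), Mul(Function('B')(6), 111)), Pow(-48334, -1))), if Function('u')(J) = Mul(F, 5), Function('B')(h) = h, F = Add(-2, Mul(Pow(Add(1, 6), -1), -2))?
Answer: Rational(-9204731, 9165884) ≈ -1.0042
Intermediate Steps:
F = Rational(-16, 7) (F = Add(-2, Mul(Pow(7, -1), -2)) = Add(-2, Mul(Rational(1, 7), -2)) = Add(-2, Rational(-2, 7)) = Rational(-16, 7) ≈ -2.2857)
Function('u')(J) = Rational(-80, 7) (Function('u')(J) = Mul(Rational(-16, 7), 5) = Rational(-80, 7))
Add(Mul(-12990, Pow(13112, -1)), Mul(Add(Function('u')(8), Mul(Function('B')(6), 111)), Pow(-48334, -1))) = Add(Mul(-12990, Pow(13112, -1)), Mul(Add(Rational(-80, 7), Mul(6, 111)), Pow(-48334, -1))) = Add(Mul(-12990, Rational(1, 13112)), Mul(Add(Rational(-80, 7), 666), Rational(-1, 48334))) = Add(Rational(-6495, 6556), Mul(Rational(4582, 7), Rational(-1, 48334))) = Add(Rational(-6495, 6556), Rational(-2291, 169169)) = Rational(-9204731, 9165884)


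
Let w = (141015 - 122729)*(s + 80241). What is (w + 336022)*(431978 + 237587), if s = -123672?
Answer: -531529651668860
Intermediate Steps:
w = -794179266 (w = (141015 - 122729)*(-123672 + 80241) = 18286*(-43431) = -794179266)
(w + 336022)*(431978 + 237587) = (-794179266 + 336022)*(431978 + 237587) = -793843244*669565 = -531529651668860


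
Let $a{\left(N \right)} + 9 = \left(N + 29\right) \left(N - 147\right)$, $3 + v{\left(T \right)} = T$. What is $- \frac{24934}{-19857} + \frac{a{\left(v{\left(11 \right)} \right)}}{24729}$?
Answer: $\frac{171429874}{163681251} \approx 1.0473$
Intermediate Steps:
$v{\left(T \right)} = -3 + T$
$a{\left(N \right)} = -9 + \left(-147 + N\right) \left(29 + N\right)$ ($a{\left(N \right)} = -9 + \left(N + 29\right) \left(N - 147\right) = -9 + \left(29 + N\right) \left(-147 + N\right) = -9 + \left(-147 + N\right) \left(29 + N\right)$)
$- \frac{24934}{-19857} + \frac{a{\left(v{\left(11 \right)} \right)}}{24729} = - \frac{24934}{-19857} + \frac{-4272 + \left(-3 + 11\right)^{2} - 118 \left(-3 + 11\right)}{24729} = \left(-24934\right) \left(- \frac{1}{19857}\right) + \left(-4272 + 8^{2} - 944\right) \frac{1}{24729} = \frac{24934}{19857} + \left(-4272 + 64 - 944\right) \frac{1}{24729} = \frac{24934}{19857} - \frac{5152}{24729} = \frac{171429874}{163681251}$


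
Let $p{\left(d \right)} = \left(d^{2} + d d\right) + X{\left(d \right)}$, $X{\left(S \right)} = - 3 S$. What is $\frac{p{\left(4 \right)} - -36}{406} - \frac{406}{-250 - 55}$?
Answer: $\frac{12994}{8845} \approx 1.4691$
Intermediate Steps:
$p{\left(d \right)} = - 3 d + 2 d^{2}$ ($p{\left(d \right)} = \left(d^{2} + d d\right) - 3 d = \left(d^{2} + d^{2}\right) - 3 d = 2 d^{2} - 3 d = - 3 d + 2 d^{2}$)
$\frac{p{\left(4 \right)} - -36}{406} - \frac{406}{-250 - 55} = \frac{4 \left(-3 + 2 \cdot 4\right) - -36}{406} - \frac{406}{-250 - 55} = \left(4 \left(-3 + 8\right) + 36\right) \frac{1}{406} - \frac{406}{-250 - 55} = \left(4 \cdot 5 + 36\right) \frac{1}{406} - \frac{406}{-305} = \left(20 + 36\right) \frac{1}{406} - - \frac{406}{305} = 56 \cdot \frac{1}{406} + \frac{406}{305} = \frac{4}{29} + \frac{406}{305} = \frac{12994}{8845}$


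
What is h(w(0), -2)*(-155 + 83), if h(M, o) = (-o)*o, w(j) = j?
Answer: 288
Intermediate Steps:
h(M, o) = -o²
h(w(0), -2)*(-155 + 83) = (-1*(-2)²)*(-155 + 83) = -1*4*(-72) = -4*(-72) = 288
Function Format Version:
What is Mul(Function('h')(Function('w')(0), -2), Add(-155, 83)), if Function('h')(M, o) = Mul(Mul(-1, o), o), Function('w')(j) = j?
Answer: 288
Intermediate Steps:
Function('h')(M, o) = Mul(-1, Pow(o, 2))
Mul(Function('h')(Function('w')(0), -2), Add(-155, 83)) = Mul(Mul(-1, Pow(-2, 2)), Add(-155, 83)) = Mul(Mul(-1, 4), -72) = Mul(-4, -72) = 288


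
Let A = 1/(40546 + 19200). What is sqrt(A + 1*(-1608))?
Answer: I*sqrt(5739891841982)/59746 ≈ 40.1*I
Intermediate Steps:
A = 1/59746 ≈ 1.6738e-5
sqrt(A + 1*(-1608)) = sqrt(1/59746 + 1*(-1608)) = sqrt(1/59746 - 1608) = sqrt(-96071567/59746) = I*sqrt(5739891841982)/59746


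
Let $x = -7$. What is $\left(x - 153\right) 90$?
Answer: $-14400$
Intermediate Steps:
$\left(x - 153\right) 90 = \left(-7 - 153\right) 90 = \left(-160\right) 90 = -14400$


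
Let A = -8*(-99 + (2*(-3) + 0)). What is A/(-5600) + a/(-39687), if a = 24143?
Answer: -601921/793740 ≈ -0.75834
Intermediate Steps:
A = 840 (A = -8*(-99 + (-6 + 0)) = -8*(-99 - 6) = -8*(-105) = 840)
A/(-5600) + a/(-39687) = 840/(-5600) + 24143/(-39687) = 840*(-1/5600) + 24143*(-1/39687) = -3/20 - 24143/39687 = -601921/793740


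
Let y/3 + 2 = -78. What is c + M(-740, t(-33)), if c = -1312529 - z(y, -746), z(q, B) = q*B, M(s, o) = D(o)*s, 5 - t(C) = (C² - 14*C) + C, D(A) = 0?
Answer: -1491569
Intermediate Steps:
y = -240 (y = -6 + 3*(-78) = -6 - 234 = -240)
t(C) = 5 - C² + 13*C (t(C) = 5 - ((C² - 14*C) + C) = 5 - (C² - 13*C) = 5 + (-C² + 13*C) = 5 - C² + 13*C)
M(s, o) = 0 (M(s, o) = 0*s = 0)
z(q, B) = B*q
c = -1491569 (c = -1312529 - (-746)*(-240) = -1312529 - 1*179040 = -1312529 - 179040 = -1491569)
c + M(-740, t(-33)) = -1491569 + 0 = -1491569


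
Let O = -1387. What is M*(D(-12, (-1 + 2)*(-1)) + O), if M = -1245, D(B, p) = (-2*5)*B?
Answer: 1577415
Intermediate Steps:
D(B, p) = -10*B
M*(D(-12, (-1 + 2)*(-1)) + O) = -1245*(-10*(-12) - 1387) = -1245*(120 - 1387) = -1245*(-1267) = 1577415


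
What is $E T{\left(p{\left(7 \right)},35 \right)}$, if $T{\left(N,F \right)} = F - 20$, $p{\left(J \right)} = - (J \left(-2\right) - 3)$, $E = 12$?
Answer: $180$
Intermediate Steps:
$p{\left(J \right)} = 3 + 2 J$ ($p{\left(J \right)} = - (- 2 J - 3) = - (-3 - 2 J) = 3 + 2 J$)
$T{\left(N,F \right)} = -20 + F$
$E T{\left(p{\left(7 \right)},35 \right)} = 12 \left(-20 + 35\right) = 12 \cdot 15 = 180$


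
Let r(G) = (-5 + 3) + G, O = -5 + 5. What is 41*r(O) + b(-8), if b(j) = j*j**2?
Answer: -594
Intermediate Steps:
O = 0
b(j) = j**3
r(G) = -2 + G
41*r(O) + b(-8) = 41*(-2 + 0) + (-8)**3 = 41*(-2) - 512 = -82 - 512 = -594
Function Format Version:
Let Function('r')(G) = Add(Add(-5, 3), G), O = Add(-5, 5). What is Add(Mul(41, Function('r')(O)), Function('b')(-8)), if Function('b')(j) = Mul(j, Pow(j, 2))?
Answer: -594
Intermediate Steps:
O = 0
Function('b')(j) = Pow(j, 3)
Function('r')(G) = Add(-2, G)
Add(Mul(41, Function('r')(O)), Function('b')(-8)) = Add(Mul(41, Add(-2, 0)), Pow(-8, 3)) = Add(Mul(41, -2), -512) = Add(-82, -512) = -594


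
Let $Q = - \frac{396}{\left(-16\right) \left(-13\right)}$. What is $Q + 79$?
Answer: $\frac{4009}{52} \approx 77.096$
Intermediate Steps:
$Q = - \frac{99}{52}$ ($Q = - \frac{396}{208} = \left(-396\right) \frac{1}{208} = - \frac{99}{52} \approx -1.9038$)
$Q + 79 = - \frac{99}{52} + 79 = \frac{4009}{52}$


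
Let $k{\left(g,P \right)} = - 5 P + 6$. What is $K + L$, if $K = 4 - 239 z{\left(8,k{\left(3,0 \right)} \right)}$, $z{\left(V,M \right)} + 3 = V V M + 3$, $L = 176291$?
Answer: $84519$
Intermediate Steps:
$k{\left(g,P \right)} = 6 - 5 P$
$z{\left(V,M \right)} = M V^{2}$ ($z{\left(V,M \right)} = -3 + \left(V V M + 3\right) = -3 + \left(V^{2} M + 3\right) = -3 + \left(M V^{2} + 3\right) = -3 + \left(3 + M V^{2}\right) = M V^{2}$)
$K = -91772$ ($K = 4 - 239 \left(6 - 0\right) 8^{2} = 4 - 239 \left(6 + 0\right) 64 = 4 - 239 \cdot 6 \cdot 64 = 4 - 91776 = -91772$)
$K + L = -91772 + 176291 = 84519$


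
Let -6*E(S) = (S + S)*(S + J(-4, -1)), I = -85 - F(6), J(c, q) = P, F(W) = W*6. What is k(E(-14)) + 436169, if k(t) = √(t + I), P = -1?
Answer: 436169 + I*√191 ≈ 4.3617e+5 + 13.82*I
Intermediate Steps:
F(W) = 6*W
J(c, q) = -1
I = -121 (I = -85 - 6*6 = -85 - 1*36 = -85 - 36 = -121)
E(S) = -S*(-1 + S)/3 (E(S) = -(S + S)*(S - 1)/6 = -2*S*(-1 + S)/6 = -S*(-1 + S)/3)
k(t) = √(-121 + t) (k(t) = √(t - 121) = √(-121 + t))
k(E(-14)) + 436169 = √(-121 + (⅓)*(-14)*(1 - 1*(-14))) + 436169 = √(-121 + (⅓)*(-14)*(1 + 14)) + 436169 = √(-121 + (⅓)*(-14)*15) + 436169 = √(-121 - 70) + 436169 = √(-191) + 436169 = I*√191 + 436169 = 436169 + I*√191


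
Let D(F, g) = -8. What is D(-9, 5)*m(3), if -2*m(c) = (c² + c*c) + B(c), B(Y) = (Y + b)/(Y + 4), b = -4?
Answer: 500/7 ≈ 71.429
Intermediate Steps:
B(Y) = (-4 + Y)/(4 + Y) (B(Y) = (Y - 4)/(Y + 4) = (-4 + Y)/(4 + Y))
m(c) = -c² - (-4 + c)/(2*(4 + c)) (m(c) = -((c² + c*c) + (-4 + c)/(4 + c))/2 = -((c² + c²) + (-4 + c)/(4 + c))/2 = -(2*c² + (-4 + c)/(4 + c))/2 = -c² - (-4 + c)/(2*(4 + c)))
D(-9, 5)*m(3) = -4*(4 - 1*3 - 2*3²*(4 + 3))/(4 + 3) = -4*(4 - 3 - 2*9*7)/7 = -4*(4 - 3 - 126)/7 = -4*(-125)/7 = -8*(-125/14) = 500/7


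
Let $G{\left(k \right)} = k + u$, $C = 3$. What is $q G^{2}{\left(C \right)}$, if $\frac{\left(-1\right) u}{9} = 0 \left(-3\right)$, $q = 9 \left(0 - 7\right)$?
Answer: $-567$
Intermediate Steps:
$q = -63$ ($q = 9 \left(-7\right) = -63$)
$u = 0$ ($u = - 9 \cdot 0 \left(-3\right) = \left(-9\right) 0 = 0$)
$G{\left(k \right)} = k$ ($G{\left(k \right)} = k + 0 = k$)
$q G^{2}{\left(C \right)} = - 63 \cdot 3^{2} = \left(-63\right) 9 = -567$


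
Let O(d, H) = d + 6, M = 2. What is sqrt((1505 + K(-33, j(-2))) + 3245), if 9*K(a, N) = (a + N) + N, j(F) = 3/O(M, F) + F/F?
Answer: sqrt(170879)/6 ≈ 68.896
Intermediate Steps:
O(d, H) = 6 + d
j(F) = 11/8 (j(F) = 3/(6 + 2) + F/F = 3/8 + 1 = 11/8)
K(a, N) = a/9 + 2*N/9 (K(a, N) = ((a + N) + N)/9 = ((N + a) + N)/9 = (a + 2*N)/9 = a/9 + 2*N/9)
sqrt((1505 + K(-33, j(-2))) + 3245) = sqrt((1505 + ((1/9)*(-33) + (2/9)*(11/8))) + 3245) = sqrt((1505 + (-11/3 + 11/36)) + 3245) = sqrt((1505 - 121/36) + 3245) = sqrt(54059/36 + 3245) = sqrt(170879/36) = sqrt(170879)/6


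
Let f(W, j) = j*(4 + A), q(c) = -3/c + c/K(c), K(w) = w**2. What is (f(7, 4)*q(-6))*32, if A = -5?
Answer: -128/3 ≈ -42.667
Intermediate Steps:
q(c) = -2/c (q(c) = -3/c + c/(c**2) = -3/c + c/c**2 = -3/c + 1/c = -2/c)
f(W, j) = -j (f(W, j) = j*(4 - 5) = j*(-1) = -j)
(f(7, 4)*q(-6))*32 = ((-1*4)*(-2/(-6)))*32 = -(-8)*(-1)/6*32 = -4*1/3*32 = -4/3*32 = -128/3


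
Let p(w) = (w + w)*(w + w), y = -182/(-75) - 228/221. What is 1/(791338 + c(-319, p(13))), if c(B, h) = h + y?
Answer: 16575/13127655172 ≈ 1.2626e-6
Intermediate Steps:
y = 23122/16575 (y = -182*(-1/75) - 228*1/221 = 182/75 - 228/221 = 23122/16575 ≈ 1.3950)
p(w) = 4*w² (p(w) = (2*w)*(2*w) = 4*w²)
c(B, h) = 23122/16575 + h (c(B, h) = h + 23122/16575 = 23122/16575 + h)
1/(791338 + c(-319, p(13))) = 1/(791338 + (23122/16575 + 4*13²)) = 1/(791338 + (23122/16575 + 4*169)) = 1/(791338 + (23122/16575 + 676)) = 1/(791338 + 11227822/16575) = 1/(13127655172/16575) = 16575/13127655172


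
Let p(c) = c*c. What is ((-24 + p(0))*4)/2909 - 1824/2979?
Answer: -1864000/2888637 ≈ -0.64529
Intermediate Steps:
p(c) = c**2
((-24 + p(0))*4)/2909 - 1824/2979 = ((-24 + 0**2)*4)/2909 - 1824/2979 = ((-24 + 0)*4)*(1/2909) - 1824*1/2979 = -24*4*(1/2909) - 608/993 = -96*1/2909 - 608/993 = -96/2909 - 608/993 = -1864000/2888637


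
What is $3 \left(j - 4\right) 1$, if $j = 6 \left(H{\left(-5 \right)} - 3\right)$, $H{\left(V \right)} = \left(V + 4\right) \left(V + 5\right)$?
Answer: $-66$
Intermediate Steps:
$H{\left(V \right)} = \left(4 + V\right) \left(5 + V\right)$
$j = -18$ ($j = 6 \left(\left(20 + \left(-5\right)^{2} + 9 \left(-5\right)\right) - 3\right) = 6 \left(\left(20 + 25 - 45\right) - 3\right) = 6 \left(0 - 3\right) = 6 \left(-3\right) = -18$)
$3 \left(j - 4\right) 1 = 3 \left(-18 - 4\right) 1 = 3 \left(-22\right) 1 = \left(-66\right) 1 = -66$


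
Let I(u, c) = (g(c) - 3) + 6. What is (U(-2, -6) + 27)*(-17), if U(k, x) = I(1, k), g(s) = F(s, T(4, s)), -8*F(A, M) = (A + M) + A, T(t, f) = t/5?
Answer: -2584/5 ≈ -516.80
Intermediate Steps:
T(t, f) = t/5 (T(t, f) = t*(1/5) = t/5)
F(A, M) = -A/4 - M/8 (F(A, M) = -((A + M) + A)/8 = -(M + 2*A)/8 = -A/4 - M/8)
g(s) = -1/10 - s/4 (g(s) = -s/4 - 4/40 = -s/4 - 1/8*4/5 = -s/4 - 1/10 = -1/10 - s/4)
I(u, c) = 29/10 - c/4 (I(u, c) = ((-1/10 - c/4) - 3) + 6 = (-31/10 - c/4) + 6 = 29/10 - c/4)
U(k, x) = 29/10 - k/4
(U(-2, -6) + 27)*(-17) = ((29/10 - 1/4*(-2)) + 27)*(-17) = ((29/10 + 1/2) + 27)*(-17) = (17/5 + 27)*(-17) = (152/5)*(-17) = -2584/5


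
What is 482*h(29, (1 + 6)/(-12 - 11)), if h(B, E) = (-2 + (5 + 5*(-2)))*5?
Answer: -16870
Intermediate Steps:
h(B, E) = -35 (h(B, E) = (-2 + (5 - 10))*5 = (-2 - 5)*5 = -7*5 = -35)
482*h(29, (1 + 6)/(-12 - 11)) = 482*(-35) = -16870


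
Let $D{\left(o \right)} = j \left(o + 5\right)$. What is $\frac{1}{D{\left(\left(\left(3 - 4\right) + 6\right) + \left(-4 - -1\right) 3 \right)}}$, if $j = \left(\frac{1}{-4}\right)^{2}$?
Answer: $16$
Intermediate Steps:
$j = \frac{1}{16}$ ($j = \left(- \frac{1}{4}\right)^{2} = \frac{1}{16} \approx 0.0625$)
$D{\left(o \right)} = \frac{5}{16} + \frac{o}{16}$ ($D{\left(o \right)} = \frac{o + 5}{16} = \frac{5 + o}{16} = \frac{5}{16} + \frac{o}{16}$)
$\frac{1}{D{\left(\left(\left(3 - 4\right) + 6\right) + \left(-4 - -1\right) 3 \right)}} = \frac{1}{\frac{5}{16} + \frac{\left(\left(3 - 4\right) + 6\right) + \left(-4 - -1\right) 3}{16}} = \frac{1}{\frac{5}{16} + \frac{\left(-1 + 6\right) + \left(-4 + 1\right) 3}{16}} = \frac{1}{\frac{5}{16} + \frac{5 - 9}{16}} = \frac{1}{\frac{5}{16} + \frac{1}{16} \left(-4\right)} = \frac{1}{\frac{5}{16} - \frac{1}{4}} = \frac{1}{\frac{1}{16}} = 16$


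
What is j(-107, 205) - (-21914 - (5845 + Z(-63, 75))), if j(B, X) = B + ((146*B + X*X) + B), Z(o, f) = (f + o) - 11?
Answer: 53949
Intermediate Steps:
Z(o, f) = -11 + f + o
j(B, X) = X² + 148*B (j(B, X) = B + ((146*B + X²) + B) = B + ((X² + 146*B) + B) = B + (X² + 147*B) = X² + 148*B)
j(-107, 205) - (-21914 - (5845 + Z(-63, 75))) = (205² + 148*(-107)) - (-21914 - (5845 + (-11 + 75 - 63))) = (42025 - 15836) - (-21914 - (5845 + 1)) = 26189 - (-21914 - 1*5846) = 26189 - (-21914 - 5846) = 26189 - 1*(-27760) = 26189 + 27760 = 53949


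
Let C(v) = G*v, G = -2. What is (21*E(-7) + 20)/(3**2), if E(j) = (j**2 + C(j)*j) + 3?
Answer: -946/9 ≈ -105.11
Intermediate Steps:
C(v) = -2*v
E(j) = 3 - j**2 (E(j) = (j**2 + (-2*j)*j) + 3 = (j**2 - 2*j**2) + 3 = -j**2 + 3 = 3 - j**2)
(21*E(-7) + 20)/(3**2) = (21*(3 - 1*(-7)**2) + 20)/(3**2) = (21*(3 - 1*49) + 20)/9 = (21*(3 - 49) + 20)*(1/9) = (21*(-46) + 20)*(1/9) = (-966 + 20)*(1/9) = -946*1/9 = -946/9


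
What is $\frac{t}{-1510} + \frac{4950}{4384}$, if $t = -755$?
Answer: $\frac{3571}{2192} \approx 1.6291$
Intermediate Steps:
$\frac{t}{-1510} + \frac{4950}{4384} = - \frac{755}{-1510} + \frac{4950}{4384} = \left(-755\right) \left(- \frac{1}{1510}\right) + 4950 \cdot \frac{1}{4384} = \frac{1}{2} + \frac{2475}{2192} = \frac{3571}{2192}$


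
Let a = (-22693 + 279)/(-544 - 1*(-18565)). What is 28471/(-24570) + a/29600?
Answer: -253126618093/218436145200 ≈ -1.1588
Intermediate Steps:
a = -22414/18021 (a = -22414/(-544 + 18565) = -22414/18021 ≈ -1.2438)
28471/(-24570) + a/29600 = 28471/(-24570) - 22414/18021/29600 = 28471*(-1/24570) - 22414/18021*1/29600 = -28471/24570 - 11207/266710800 = -253126618093/218436145200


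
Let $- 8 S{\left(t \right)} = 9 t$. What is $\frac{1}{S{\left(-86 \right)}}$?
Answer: $\frac{4}{387} \approx 0.010336$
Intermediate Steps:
$S{\left(t \right)} = - \frac{9 t}{8}$
$\frac{1}{S{\left(-86 \right)}} = \frac{1}{\left(- \frac{9}{8}\right) \left(-86\right)} = \frac{1}{\frac{387}{4}} = \frac{4}{387}$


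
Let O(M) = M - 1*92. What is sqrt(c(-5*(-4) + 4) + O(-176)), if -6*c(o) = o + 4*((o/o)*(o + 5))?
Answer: I*sqrt(2622)/3 ≈ 17.068*I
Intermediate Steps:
O(M) = -92 + M (O(M) = M - 92 = -92 + M)
c(o) = -10/3 - 5*o/6 (c(o) = -(o + 4*((o/o)*(o + 5)))/6 = -(o + 4*(1*(5 + o)))/6 = -(o + 4*(5 + o))/6 = -(o + (20 + 4*o))/6 = -(20 + 5*o)/6 = -10/3 - 5*o/6)
sqrt(c(-5*(-4) + 4) + O(-176)) = sqrt((-10/3 - 5*(-5*(-4) + 4)/6) + (-92 - 176)) = sqrt((-10/3 - 5*(20 + 4)/6) - 268) = sqrt((-10/3 - 5/6*24) - 268) = sqrt((-10/3 - 20) - 268) = sqrt(-70/3 - 268) = sqrt(-874/3) = I*sqrt(2622)/3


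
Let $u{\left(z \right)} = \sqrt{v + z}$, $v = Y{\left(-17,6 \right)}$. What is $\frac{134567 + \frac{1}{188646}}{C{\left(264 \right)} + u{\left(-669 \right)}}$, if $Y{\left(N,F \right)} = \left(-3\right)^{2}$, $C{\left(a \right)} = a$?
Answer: $\frac{1952732791}{3867243} - \frac{1952732791 i \sqrt{165}}{510476076} \approx 504.94 - 49.137 i$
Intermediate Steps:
$Y{\left(N,F \right)} = 9$
$v = 9$
$u{\left(z \right)} = \sqrt{9 + z}$
$\frac{134567 + \frac{1}{188646}}{C{\left(264 \right)} + u{\left(-669 \right)}} = \frac{134567 + \frac{1}{188646}}{264 + \sqrt{9 - 669}} = \frac{134567 + \frac{1}{188646}}{264 + \sqrt{-660}} = \frac{25385526283}{188646 \left(264 + 2 i \sqrt{165}\right)}$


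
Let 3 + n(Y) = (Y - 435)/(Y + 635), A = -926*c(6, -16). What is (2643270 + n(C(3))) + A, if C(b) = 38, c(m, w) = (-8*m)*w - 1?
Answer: 1300925428/673 ≈ 1.9330e+6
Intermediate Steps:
c(m, w) = -1 - 8*m*w (c(m, w) = -8*m*w - 1 = -1 - 8*m*w)
A = -710242 (A = -926*(-1 - 8*6*(-16)) = -926*(-1 + 768) = -926*767 = -710242)
n(Y) = -3 + (-435 + Y)/(635 + Y) (n(Y) = -3 + (Y - 435)/(Y + 635) = -3 + (-435 + Y)/(635 + Y))
(2643270 + n(C(3))) + A = (2643270 + 2*(-1170 - 1*38)/(635 + 38)) - 710242 = (2643270 + 2*(-1170 - 38)/673) - 710242 = (2643270 + 2*(1/673)*(-1208)) - 710242 = (2643270 - 2416/673) - 710242 = 1778918294/673 - 710242 = 1300925428/673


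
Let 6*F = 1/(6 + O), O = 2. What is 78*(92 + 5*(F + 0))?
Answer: 57473/8 ≈ 7184.1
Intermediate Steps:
F = 1/48 (F = 1/(6*(6 + 2)) = (⅙)/8 = (⅙)*(⅛) = 1/48 ≈ 0.020833)
78*(92 + 5*(F + 0)) = 78*(92 + 5*(1/48 + 0)) = 78*(92 + 5*(1/48)) = 78*(92 + 5/48) = 78*(4421/48) = 57473/8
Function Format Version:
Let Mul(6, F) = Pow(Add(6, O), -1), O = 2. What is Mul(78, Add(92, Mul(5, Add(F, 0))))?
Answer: Rational(57473, 8) ≈ 7184.1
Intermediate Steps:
F = Rational(1, 48) (F = Mul(Rational(1, 6), Pow(Add(6, 2), -1)) = Mul(Rational(1, 6), Pow(8, -1)) = Mul(Rational(1, 6), Rational(1, 8)) = Rational(1, 48) ≈ 0.020833)
Mul(78, Add(92, Mul(5, Add(F, 0)))) = Mul(78, Add(92, Mul(5, Add(Rational(1, 48), 0)))) = Mul(78, Add(92, Mul(5, Rational(1, 48)))) = Mul(78, Add(92, Rational(5, 48))) = Mul(78, Rational(4421, 48)) = Rational(57473, 8)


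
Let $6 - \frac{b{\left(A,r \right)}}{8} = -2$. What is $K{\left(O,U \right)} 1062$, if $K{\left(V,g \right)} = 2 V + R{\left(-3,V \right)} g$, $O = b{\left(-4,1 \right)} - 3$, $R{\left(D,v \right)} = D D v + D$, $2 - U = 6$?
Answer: $-2189844$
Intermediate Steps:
$U = -4$ ($U = 2 - 6 = -4$)
$b{\left(A,r \right)} = 64$ ($b{\left(A,r \right)} = 48 - -16 = 48 + 16 = 64$)
$R{\left(D,v \right)} = D + v D^{2}$ ($R{\left(D,v \right)} = D^{2} v + D = v D^{2} + D = D + v D^{2}$)
$O = 61$ ($O = 64 - 3 = 61$)
$K{\left(V,g \right)} = 2 V + g \left(-3 + 9 V\right)$ ($K{\left(V,g \right)} = 2 V + - 3 \left(1 - 3 V\right) g = 2 V + \left(-3 + 9 V\right) g = 2 V + g \left(-3 + 9 V\right)$)
$K{\left(O,U \right)} 1062 = \left(2 \cdot 61 + 3 \left(-4\right) \left(-1 + 3 \cdot 61\right)\right) 1062 = \left(122 + 3 \left(-4\right) \left(-1 + 183\right)\right) 1062 = \left(122 + 3 \left(-4\right) 182\right) 1062 = \left(122 - 2184\right) 1062 = \left(-2062\right) 1062 = -2189844$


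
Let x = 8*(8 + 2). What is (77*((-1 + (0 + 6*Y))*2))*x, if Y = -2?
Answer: -160160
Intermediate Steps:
x = 80 (x = 8*10 = 80)
(77*((-1 + (0 + 6*Y))*2))*x = (77*((-1 + (0 + 6*(-2)))*2))*80 = (77*((-1 + (0 - 12))*2))*80 = (77*((-1 - 12)*2))*80 = (77*(-13*2))*80 = (77*(-26))*80 = -2002*80 = -160160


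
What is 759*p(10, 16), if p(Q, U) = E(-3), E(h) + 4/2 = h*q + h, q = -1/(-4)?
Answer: -17457/4 ≈ -4364.3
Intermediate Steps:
q = ¼ (q = -1*(-¼) = ¼ ≈ 0.25000)
E(h) = -2 + 5*h/4 (E(h) = -2 + (h*(¼) + h) = -2 + (h/4 + h) = -2 + 5*h/4)
p(Q, U) = -23/4 (p(Q, U) = -2 + (5/4)*(-3) = -2 - 15/4 = -23/4)
759*p(10, 16) = 759*(-23/4) = -17457/4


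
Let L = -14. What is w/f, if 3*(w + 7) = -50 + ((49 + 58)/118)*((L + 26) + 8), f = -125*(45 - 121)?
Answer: -3119/1681500 ≈ -0.0018549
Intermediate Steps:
f = 9500 (f = -125*(-76) = 9500)
w = -3119/177 (w = -7 + (-50 + ((49 + 58)/118)*((-14 + 26) + 8))/3 = -7 + (-50 + (107*(1/118))*(12 + 8))/3 = -7 + (-50 + (107/118)*20)/3 = -7 + (-50 + 1070/59)/3 = -7 + (⅓)*(-1880/59) = -7 - 1880/177 = -3119/177 ≈ -17.621)
w/f = -3119/177/9500 = -3119/177*1/9500 = -3119/1681500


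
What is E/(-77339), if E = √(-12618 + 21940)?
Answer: -√9322/77339 ≈ -0.0012484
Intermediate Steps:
E = √9322 ≈ 96.551
E/(-77339) = √9322/(-77339) = √9322*(-1/77339) = -√9322/77339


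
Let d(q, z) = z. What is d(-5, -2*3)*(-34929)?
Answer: 209574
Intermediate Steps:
d(-5, -2*3)*(-34929) = -2*3*(-34929) = -6*(-34929) = 209574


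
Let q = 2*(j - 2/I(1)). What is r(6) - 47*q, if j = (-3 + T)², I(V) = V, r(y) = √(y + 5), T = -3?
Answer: -3196 + √11 ≈ -3192.7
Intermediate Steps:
r(y) = √(5 + y)
j = 36 (j = (-3 - 3)² = (-6)² = 36)
q = 68 (q = 2*(36 - 2/1) = 2*(36 - 2*1) = 2*(36 - 2) = 2*34 = 68)
r(6) - 47*q = √(5 + 6) - 47*68 = √11 - 3196 = -3196 + √11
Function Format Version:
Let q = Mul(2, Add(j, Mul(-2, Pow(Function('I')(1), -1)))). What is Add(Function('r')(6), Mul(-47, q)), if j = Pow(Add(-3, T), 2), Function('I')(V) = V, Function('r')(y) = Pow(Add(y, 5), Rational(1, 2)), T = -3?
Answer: Add(-3196, Pow(11, Rational(1, 2))) ≈ -3192.7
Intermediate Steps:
Function('r')(y) = Pow(Add(5, y), Rational(1, 2))
j = 36 (j = Pow(Add(-3, -3), 2) = Pow(-6, 2) = 36)
q = 68 (q = Mul(2, Add(36, Mul(-2, Pow(1, -1)))) = Mul(2, Add(36, Mul(-2, 1))) = Mul(2, Add(36, -2)) = Mul(2, 34) = 68)
Add(Function('r')(6), Mul(-47, q)) = Add(Pow(Add(5, 6), Rational(1, 2)), Mul(-47, 68)) = Add(Pow(11, Rational(1, 2)), -3196) = Add(-3196, Pow(11, Rational(1, 2)))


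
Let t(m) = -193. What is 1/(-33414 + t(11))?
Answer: -1/33607 ≈ -2.9756e-5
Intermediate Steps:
1/(-33414 + t(11)) = 1/(-33414 - 193) = 1/(-33607) = -1/33607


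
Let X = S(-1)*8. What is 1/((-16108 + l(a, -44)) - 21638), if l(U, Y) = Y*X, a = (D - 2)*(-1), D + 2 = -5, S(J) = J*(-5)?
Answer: -1/39506 ≈ -2.5313e-5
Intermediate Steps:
S(J) = -5*J
D = -7 (D = -2 - 5 = -7)
a = 9 (a = (-7 - 2)*(-1) = -9*(-1) = 9)
X = 40 (X = -5*(-1)*8 = 5*8 = 40)
l(U, Y) = 40*Y (l(U, Y) = Y*40 = 40*Y)
1/((-16108 + l(a, -44)) - 21638) = 1/((-16108 + 40*(-44)) - 21638) = 1/((-16108 - 1760) - 21638) = 1/(-17868 - 21638) = 1/(-39506) = -1/39506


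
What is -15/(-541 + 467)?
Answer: 15/74 ≈ 0.20270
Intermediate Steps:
-15/(-541 + 467) = -15/(-74) = -15*(-1/74) = 15/74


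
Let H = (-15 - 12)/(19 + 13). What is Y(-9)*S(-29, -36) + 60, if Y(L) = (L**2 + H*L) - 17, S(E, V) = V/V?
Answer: 4211/32 ≈ 131.59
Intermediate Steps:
H = -27/32 ≈ -0.84375
S(E, V) = 1
Y(L) = -17 + L**2 - 27*L/32 (Y(L) = (L**2 - 27*L/32) - 17 = -17 + L**2 - 27*L/32)
Y(-9)*S(-29, -36) + 60 = (-17 + (-9)**2 - 27/32*(-9))*1 + 60 = (-17 + 81 + 243/32)*1 + 60 = (2291/32)*1 + 60 = 2291/32 + 60 = 4211/32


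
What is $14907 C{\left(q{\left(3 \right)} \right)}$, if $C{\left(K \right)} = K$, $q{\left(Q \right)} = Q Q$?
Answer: $134163$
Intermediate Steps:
$q{\left(Q \right)} = Q^{2}$
$14907 C{\left(q{\left(3 \right)} \right)} = 14907 \cdot 3^{2} = 14907 \cdot 9 = 134163$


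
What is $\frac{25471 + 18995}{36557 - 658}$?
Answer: $\frac{44466}{35899} \approx 1.2386$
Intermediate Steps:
$\frac{25471 + 18995}{36557 - 658} = \frac{44466}{35899}$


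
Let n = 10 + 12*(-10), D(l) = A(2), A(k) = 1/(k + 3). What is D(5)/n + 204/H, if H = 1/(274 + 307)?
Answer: 65188199/550 ≈ 1.1852e+5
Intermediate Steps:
H = 1/581 ≈ 0.0017212
A(k) = 1/(3 + k)
D(l) = ⅕ (D(l) = 1/(3 + 2) = 1/5 = ⅕)
n = -110 (n = 10 - 120 = -110)
D(5)/n + 204/H = (⅕)/(-110) + 204/(1/581) = (⅕)*(-1/110) + 204*581 = -1/550 + 118524 = 65188199/550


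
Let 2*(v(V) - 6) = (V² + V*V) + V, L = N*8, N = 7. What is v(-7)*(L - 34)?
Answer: 1133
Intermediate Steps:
L = 56 (L = 7*8 = 56)
v(V) = 6 + V² + V/2 (v(V) = 6 + ((V² + V*V) + V)/2 = 6 + ((V² + V²) + V)/2 = 6 + (2*V² + V)/2 = 6 + (V + 2*V²)/2 = 6 + (V² + V/2) = 6 + V² + V/2)
v(-7)*(L - 34) = (6 + (-7)² + (½)*(-7))*(56 - 34) = (6 + 49 - 7/2)*22 = (103/2)*22 = 1133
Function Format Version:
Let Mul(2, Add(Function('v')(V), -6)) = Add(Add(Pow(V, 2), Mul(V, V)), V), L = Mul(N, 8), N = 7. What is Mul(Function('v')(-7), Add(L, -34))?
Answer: 1133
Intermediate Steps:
L = 56 (L = Mul(7, 8) = 56)
Function('v')(V) = Add(6, Pow(V, 2), Mul(Rational(1, 2), V)) (Function('v')(V) = Add(6, Mul(Rational(1, 2), Add(Add(Pow(V, 2), Mul(V, V)), V))) = Add(6, Mul(Rational(1, 2), Add(Add(Pow(V, 2), Pow(V, 2)), V))) = Add(6, Mul(Rational(1, 2), Add(Mul(2, Pow(V, 2)), V))) = Add(6, Mul(Rational(1, 2), Add(V, Mul(2, Pow(V, 2))))) = Add(6, Add(Pow(V, 2), Mul(Rational(1, 2), V))) = Add(6, Pow(V, 2), Mul(Rational(1, 2), V)))
Mul(Function('v')(-7), Add(L, -34)) = Mul(Add(6, Pow(-7, 2), Mul(Rational(1, 2), -7)), Add(56, -34)) = Mul(Add(6, 49, Rational(-7, 2)), 22) = Mul(Rational(103, 2), 22) = 1133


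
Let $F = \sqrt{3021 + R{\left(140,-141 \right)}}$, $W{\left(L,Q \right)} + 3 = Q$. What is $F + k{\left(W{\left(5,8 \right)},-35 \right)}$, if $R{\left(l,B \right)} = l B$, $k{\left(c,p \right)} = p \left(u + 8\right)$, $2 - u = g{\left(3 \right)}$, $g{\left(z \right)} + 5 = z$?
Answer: $-420 + i \sqrt{16719} \approx -420.0 + 129.3 i$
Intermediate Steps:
$g{\left(z \right)} = -5 + z$
$W{\left(L,Q \right)} = -3 + Q$
$u = 4$ ($u = 2 - \left(-5 + 3\right) = 2 - -2 = 2 + 2 = 4$)
$k{\left(c,p \right)} = 12 p$ ($k{\left(c,p \right)} = p \left(4 + 8\right) = p 12 = 12 p$)
$R{\left(l,B \right)} = B l$
$F = i \sqrt{16719}$ ($F = \sqrt{3021 - 19740} = \sqrt{-16719} = i \sqrt{16719} \approx 129.3 i$)
$F + k{\left(W{\left(5,8 \right)},-35 \right)} = i \sqrt{16719} + 12 \left(-35\right) = i \sqrt{16719} - 420 = -420 + i \sqrt{16719}$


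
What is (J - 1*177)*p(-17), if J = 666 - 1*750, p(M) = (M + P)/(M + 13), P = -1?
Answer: -2349/2 ≈ -1174.5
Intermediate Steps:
p(M) = (-1 + M)/(13 + M) (p(M) = (M - 1)/(M + 13) = (-1 + M)/(13 + M))
J = -84 (J = 666 - 750 = -84)
(J - 1*177)*p(-17) = (-84 - 1*177)*((-1 - 17)/(13 - 17)) = (-84 - 177)*(-18/(-4)) = -(-261)*(-18)/4 = -261*9/2 = -2349/2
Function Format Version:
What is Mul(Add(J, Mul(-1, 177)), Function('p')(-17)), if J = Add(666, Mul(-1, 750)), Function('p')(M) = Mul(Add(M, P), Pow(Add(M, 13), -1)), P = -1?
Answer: Rational(-2349, 2) ≈ -1174.5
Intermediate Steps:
Function('p')(M) = Mul(Pow(Add(13, M), -1), Add(-1, M)) (Function('p')(M) = Mul(Add(M, -1), Pow(Add(M, 13), -1)) = Mul(Add(-1, M), Pow(Add(13, M), -1)) = Mul(Pow(Add(13, M), -1), Add(-1, M)))
J = -84 (J = Add(666, -750) = -84)
Mul(Add(J, Mul(-1, 177)), Function('p')(-17)) = Mul(Add(-84, Mul(-1, 177)), Mul(Pow(Add(13, -17), -1), Add(-1, -17))) = Mul(Add(-84, -177), Mul(Pow(-4, -1), -18)) = Mul(-261, Mul(Rational(-1, 4), -18)) = Mul(-261, Rational(9, 2)) = Rational(-2349, 2)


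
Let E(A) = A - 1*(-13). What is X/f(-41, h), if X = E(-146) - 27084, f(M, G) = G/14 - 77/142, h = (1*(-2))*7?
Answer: 3864814/219 ≈ 17648.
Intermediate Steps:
h = -14 (h = -2*7 = -14)
f(M, G) = -77/142 + G/14 (f(M, G) = G*(1/14) - 77*1/142 = G/14 - 77/142 = -77/142 + G/14)
E(A) = 13 + A (E(A) = A + 13 = 13 + A)
X = -27217 (X = (13 - 146) - 27084 = -133 - 27084 = -27217)
X/f(-41, h) = -27217/(-77/142 + (1/14)*(-14)) = -27217/(-77/142 - 1) = -27217/(-219/142) = -27217*(-142/219) = 3864814/219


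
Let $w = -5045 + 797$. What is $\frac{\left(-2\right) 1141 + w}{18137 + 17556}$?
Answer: $- \frac{6530}{35693} \approx -0.18295$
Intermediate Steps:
$w = -4248$
$\frac{\left(-2\right) 1141 + w}{18137 + 17556} = \frac{\left(-2\right) 1141 - 4248}{18137 + 17556} = \frac{-2282 - 4248}{35693} = \left(-6530\right) \frac{1}{35693} = - \frac{6530}{35693}$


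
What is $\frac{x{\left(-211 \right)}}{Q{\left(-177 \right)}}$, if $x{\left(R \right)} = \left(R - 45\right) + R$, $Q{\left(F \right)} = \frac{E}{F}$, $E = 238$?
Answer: $\frac{82659}{238} \approx 347.31$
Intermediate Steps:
$Q{\left(F \right)} = \frac{238}{F}$
$x{\left(R \right)} = -45 + 2 R$ ($x{\left(R \right)} = \left(-45 + R\right) + R = -45 + 2 R$)
$\frac{x{\left(-211 \right)}}{Q{\left(-177 \right)}} = \frac{-45 + 2 \left(-211\right)}{238 \frac{1}{-177}} = \frac{-45 - 422}{238 \left(- \frac{1}{177}\right)} = - \frac{467}{- \frac{238}{177}} = \left(-467\right) \left(- \frac{177}{238}\right) = \frac{82659}{238}$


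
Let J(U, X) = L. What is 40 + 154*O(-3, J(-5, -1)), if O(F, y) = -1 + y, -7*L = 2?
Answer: -158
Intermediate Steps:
L = -2/7 (L = -⅐*2 = -2/7 ≈ -0.28571)
J(U, X) = -2/7
40 + 154*O(-3, J(-5, -1)) = 40 + 154*(-1 - 2/7) = 40 + 154*(-9/7) = 40 - 198 = -158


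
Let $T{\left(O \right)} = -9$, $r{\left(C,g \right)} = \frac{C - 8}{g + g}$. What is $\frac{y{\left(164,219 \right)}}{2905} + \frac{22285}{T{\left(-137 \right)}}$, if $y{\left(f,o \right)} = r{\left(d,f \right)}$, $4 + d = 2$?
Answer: $- \frac{2123403949}{857556} \approx -2476.1$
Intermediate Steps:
$d = -2$ ($d = -4 + 2 = -2$)
$r{\left(C,g \right)} = \frac{-8 + C}{2 g}$
$y{\left(f,o \right)} = - \frac{5}{f}$ ($y{\left(f,o \right)} = \frac{-8 - 2}{2 f} = \frac{1}{2} \frac{1}{f} \left(-10\right) = - \frac{5}{f}$)
$\frac{y{\left(164,219 \right)}}{2905} + \frac{22285}{T{\left(-137 \right)}} = \frac{\left(-5\right) \frac{1}{164}}{2905} + \frac{22285}{-9} = \left(-5\right) \frac{1}{164} \cdot \frac{1}{2905} + 22285 \left(- \frac{1}{9}\right) = \left(- \frac{5}{164}\right) \frac{1}{2905} - \frac{22285}{9} = - \frac{1}{95284} - \frac{22285}{9} = - \frac{2123403949}{857556}$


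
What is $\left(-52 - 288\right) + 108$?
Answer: $-232$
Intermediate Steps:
$\left(-52 - 288\right) + 108 = -340 + 108 = -232$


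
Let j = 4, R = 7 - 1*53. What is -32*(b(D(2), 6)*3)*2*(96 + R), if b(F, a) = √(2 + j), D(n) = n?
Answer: -9600*√6 ≈ -23515.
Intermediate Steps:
R = -46 (R = 7 - 53 = -46)
b(F, a) = √6 (b(F, a) = √(2 + 4) = √6)
-32*(b(D(2), 6)*3)*2*(96 + R) = -32*(√6*3)*2*(96 - 46) = -32*(3*√6)*2*50 = -32*6*√6*50 = -9600*√6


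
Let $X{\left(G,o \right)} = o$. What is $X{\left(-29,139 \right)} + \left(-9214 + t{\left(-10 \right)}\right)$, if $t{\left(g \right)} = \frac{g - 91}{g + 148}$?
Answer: $- \frac{1252451}{138} \approx -9075.7$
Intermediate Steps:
$t{\left(g \right)} = \frac{-91 + g}{148 + g}$
$X{\left(-29,139 \right)} + \left(-9214 + t{\left(-10 \right)}\right) = 139 - \left(9214 - \frac{-91 - 10}{148 - 10}\right) = 139 - \left(9214 - \frac{1}{138} \left(-101\right)\right) = 139 + \left(-9214 + \frac{1}{138} \left(-101\right)\right) = 139 - \frac{1271633}{138} = - \frac{1252451}{138}$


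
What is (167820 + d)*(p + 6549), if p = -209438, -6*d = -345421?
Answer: -274375113149/6 ≈ -4.5729e+10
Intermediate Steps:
d = 345421/6 (d = -1/6*(-345421) = 345421/6 ≈ 57570.)
(167820 + d)*(p + 6549) = (167820 + 345421/6)*(-209438 + 6549) = (1352341/6)*(-202889) = -274375113149/6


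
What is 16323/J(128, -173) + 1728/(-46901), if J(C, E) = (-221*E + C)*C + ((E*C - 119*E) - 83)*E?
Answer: -8209542561/243600417128 ≈ -0.033701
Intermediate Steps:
J(C, E) = C*(C - 221*E) + E*(-83 - 119*E + C*E) (J(C, E) = (C - 221*E)*C + ((C*E - 119*E) - 83)*E = C*(C - 221*E) + ((-119*E + C*E) - 83)*E = C*(C - 221*E) + (-83 - 119*E + C*E)*E = C*(C - 221*E) + E*(-83 - 119*E + C*E))
16323/J(128, -173) + 1728/(-46901) = 16323/(128² - 119*(-173)² - 83*(-173) + 128*(-173)² - 221*128*(-173)) + 1728/(-46901) = 16323/(16384 - 119*29929 + 14359 + 128*29929 + 4893824) + 1728*(-1/46901) = 16323/(16384 - 3561551 + 14359 + 3830912 + 4893824) - 1728/46901 = 16323/5193928 - 1728/46901 = -8209542561/243600417128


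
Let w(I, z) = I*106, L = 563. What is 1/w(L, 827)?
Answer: 1/59678 ≈ 1.6757e-5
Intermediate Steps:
w(I, z) = 106*I
1/w(L, 827) = 1/(106*563) = 1/59678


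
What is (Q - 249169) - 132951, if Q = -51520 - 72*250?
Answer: -451640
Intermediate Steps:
Q = -69520 (Q = -51520 - 18000 = -69520)
(Q - 249169) - 132951 = (-69520 - 249169) - 132951 = -318689 - 132951 = -451640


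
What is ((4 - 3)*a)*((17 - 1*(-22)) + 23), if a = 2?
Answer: 124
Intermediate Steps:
((4 - 3)*a)*((17 - 1*(-22)) + 23) = ((4 - 3)*2)*((17 - 1*(-22)) + 23) = (1*2)*((17 + 22) + 23) = 2*(39 + 23) = 2*62 = 124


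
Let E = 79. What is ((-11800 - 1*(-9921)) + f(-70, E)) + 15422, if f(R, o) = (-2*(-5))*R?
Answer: 12843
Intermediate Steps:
f(R, o) = 10*R
((-11800 - 1*(-9921)) + f(-70, E)) + 15422 = ((-11800 - 1*(-9921)) + 10*(-70)) + 15422 = ((-11800 + 9921) - 700) + 15422 = (-1879 - 700) + 15422 = -2579 + 15422 = 12843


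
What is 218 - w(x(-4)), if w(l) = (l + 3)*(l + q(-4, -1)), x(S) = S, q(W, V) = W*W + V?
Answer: 229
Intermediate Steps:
q(W, V) = V + W² (q(W, V) = W² + V = V + W²)
w(l) = (3 + l)*(15 + l) (w(l) = (l + 3)*(l + (-1 + (-4)²)) = (3 + l)*(l + (-1 + 16)) = (3 + l)*(l + 15) = (3 + l)*(15 + l))
218 - w(x(-4)) = 218 - (45 + (-4)² + 18*(-4)) = 218 - (45 + 16 - 72) = 218 - 1*(-11) = 218 + 11 = 229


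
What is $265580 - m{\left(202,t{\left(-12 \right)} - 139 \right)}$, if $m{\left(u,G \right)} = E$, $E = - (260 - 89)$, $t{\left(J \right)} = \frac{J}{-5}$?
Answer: $265751$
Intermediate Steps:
$t{\left(J \right)} = - \frac{J}{5}$ ($t{\left(J \right)} = J \left(- \frac{1}{5}\right) = - \frac{J}{5}$)
$E = -171$ ($E = \left(-1\right) 171 = -171$)
$m{\left(u,G \right)} = -171$
$265580 - m{\left(202,t{\left(-12 \right)} - 139 \right)} = 265580 - -171 = 265580 + 171 = 265751$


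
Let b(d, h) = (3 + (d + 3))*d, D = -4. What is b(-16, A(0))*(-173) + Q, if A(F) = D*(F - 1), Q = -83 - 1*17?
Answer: -27780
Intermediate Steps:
Q = -100 (Q = -83 - 17 = -100)
A(F) = 4 - 4*F (A(F) = -4*(F - 1) = -4*(-1 + F) = 4 - 4*F)
b(d, h) = d*(6 + d) (b(d, h) = (3 + (3 + d))*d = (6 + d)*d = d*(6 + d))
b(-16, A(0))*(-173) + Q = -16*(6 - 16)*(-173) - 100 = -16*(-10)*(-173) - 100 = 160*(-173) - 100 = -27680 - 100 = -27780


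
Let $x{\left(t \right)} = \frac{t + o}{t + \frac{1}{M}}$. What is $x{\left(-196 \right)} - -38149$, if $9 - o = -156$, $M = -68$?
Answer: $\frac{508490129}{13329} \approx 38149.0$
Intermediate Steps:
$o = 165$ ($o = 9 - -156 = 9 + 156 = 165$)
$x{\left(t \right)} = \frac{165 + t}{- \frac{1}{68} + t}$ ($x{\left(t \right)} = \frac{t + 165}{t + \frac{1}{-68}} = \frac{165 + t}{t - \frac{1}{68}} = \frac{165 + t}{- \frac{1}{68} + t}$)
$x{\left(-196 \right)} - -38149 = \frac{68 \left(165 - 196\right)}{-1 + 68 \left(-196\right)} - -38149 = 68 \frac{1}{-1 - 13328} \left(-31\right) + 38149 = 68 \frac{1}{-13329} \left(-31\right) + 38149 = 68 \left(- \frac{1}{13329}\right) \left(-31\right) + 38149 = \frac{2108}{13329} + 38149 = \frac{508490129}{13329}$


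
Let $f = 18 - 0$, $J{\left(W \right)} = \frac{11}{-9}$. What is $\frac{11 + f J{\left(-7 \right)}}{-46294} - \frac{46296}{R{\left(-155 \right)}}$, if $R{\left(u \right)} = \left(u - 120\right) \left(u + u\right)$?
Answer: $- \frac{1071144637}{1973281750} \approx -0.54282$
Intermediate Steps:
$J{\left(W \right)} = - \frac{11}{9}$ ($J{\left(W \right)} = 11 \left(- \frac{1}{9}\right) = - \frac{11}{9}$)
$R{\left(u \right)} = 2 u \left(-120 + u\right)$ ($R{\left(u \right)} = \left(-120 + u\right) 2 u = 2 u \left(-120 + u\right)$)
$f = 18$ ($f = 18 + 0 = 18$)
$\frac{11 + f J{\left(-7 \right)}}{-46294} - \frac{46296}{R{\left(-155 \right)}} = \frac{11 + 18 \left(- \frac{11}{9}\right)}{-46294} - \frac{46296}{2 \left(-155\right) \left(-120 - 155\right)} = \left(11 - 22\right) \left(- \frac{1}{46294}\right) - \frac{46296}{2 \left(-155\right) \left(-275\right)} = \left(-11\right) \left(- \frac{1}{46294}\right) - \frac{46296}{85250} = \frac{11}{46294} - \frac{23148}{42625} = - \frac{1071144637}{1973281750}$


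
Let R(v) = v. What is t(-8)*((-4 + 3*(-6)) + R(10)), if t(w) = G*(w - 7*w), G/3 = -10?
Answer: 17280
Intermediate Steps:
G = -30 (G = 3*(-10) = -30)
t(w) = 180*w (t(w) = -30*(w - 7*w) = -(-180)*w = 180*w)
t(-8)*((-4 + 3*(-6)) + R(10)) = (180*(-8))*((-4 + 3*(-6)) + 10) = -1440*((-4 - 18) + 10) = -1440*(-22 + 10) = -1440*(-12) = 17280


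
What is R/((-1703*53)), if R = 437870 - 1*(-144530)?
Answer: -44800/6943 ≈ -6.4525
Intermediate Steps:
R = 582400 (R = 437870 + 144530 = 582400)
R/((-1703*53)) = 582400/((-1703*53)) = 582400/(-90259) = 582400*(-1/90259) = -44800/6943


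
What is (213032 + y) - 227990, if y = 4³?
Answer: -14894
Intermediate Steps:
y = 64
(213032 + y) - 227990 = (213032 + 64) - 227990 = 213096 - 227990 = -14894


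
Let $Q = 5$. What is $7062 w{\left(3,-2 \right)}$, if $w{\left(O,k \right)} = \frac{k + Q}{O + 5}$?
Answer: $\frac{10593}{4} \approx 2648.3$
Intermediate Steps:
$w{\left(O,k \right)} = \frac{5 + k}{5 + O}$ ($w{\left(O,k \right)} = \frac{k + 5}{O + 5} = \frac{5 + k}{5 + O}$)
$7062 w{\left(3,-2 \right)} = 7062 \frac{5 - 2}{5 + 3} = 7062 \cdot \frac{1}{8} \cdot 3 = 7062 \cdot \frac{3}{8} = \frac{10593}{4}$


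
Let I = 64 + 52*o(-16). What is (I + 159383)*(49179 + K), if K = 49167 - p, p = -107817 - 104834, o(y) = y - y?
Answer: 49587538659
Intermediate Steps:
o(y) = 0
p = -212651
I = 64 (I = 64 + 52*0 = 64 + 0 = 64)
K = 261818 (K = 49167 - 1*(-212651) = 49167 + 212651 = 261818)
(I + 159383)*(49179 + K) = (64 + 159383)*(49179 + 261818) = 159447*310997 = 49587538659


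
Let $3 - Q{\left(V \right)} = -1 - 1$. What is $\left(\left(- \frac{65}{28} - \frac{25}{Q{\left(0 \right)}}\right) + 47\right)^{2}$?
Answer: $\frac{1234321}{784} \approx 1574.4$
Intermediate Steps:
$Q{\left(V \right)} = 5$ ($Q{\left(V \right)} = 3 - \left(-1 - 1\right) = 3 - -2 = 3 + 2 = 5$)
$\left(\left(- \frac{65}{28} - \frac{25}{Q{\left(0 \right)}}\right) + 47\right)^{2} = \left(\left(- \frac{65}{28} - \frac{25}{5}\right) + 47\right)^{2} = \left(\left(\left(-65\right) \frac{1}{28} - 5\right) + 47\right)^{2} = \left(\left(- \frac{65}{28} - 5\right) + 47\right)^{2} = \left(- \frac{205}{28} + 47\right)^{2} = \left(\frac{1111}{28}\right)^{2} = \frac{1234321}{784}$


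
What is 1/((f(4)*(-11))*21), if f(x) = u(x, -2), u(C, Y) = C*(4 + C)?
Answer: -1/7392 ≈ -0.00013528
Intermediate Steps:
f(x) = x*(4 + x)
1/((f(4)*(-11))*21) = 1/(((4*(4 + 4))*(-11))*21) = 1/(((4*8)*(-11))*21) = 1/((32*(-11))*21) = 1/(-352*21) = 1/(-7392) = -1/7392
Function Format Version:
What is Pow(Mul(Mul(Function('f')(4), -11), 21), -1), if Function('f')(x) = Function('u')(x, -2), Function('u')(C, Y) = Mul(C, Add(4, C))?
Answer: Rational(-1, 7392) ≈ -0.00013528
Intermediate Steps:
Function('f')(x) = Mul(x, Add(4, x))
Pow(Mul(Mul(Function('f')(4), -11), 21), -1) = Pow(Mul(Mul(Mul(4, Add(4, 4)), -11), 21), -1) = Pow(Mul(Mul(Mul(4, 8), -11), 21), -1) = Pow(Mul(Mul(32, -11), 21), -1) = Pow(Mul(-352, 21), -1) = Pow(-7392, -1) = Rational(-1, 7392)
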